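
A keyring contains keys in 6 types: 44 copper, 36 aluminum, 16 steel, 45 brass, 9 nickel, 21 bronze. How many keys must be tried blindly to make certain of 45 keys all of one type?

171

In the worst case we take at most 44 of each type, but all 36 aluminum, all 16 steel, all 9 nickel, and all 21 bronze (fewer than 44), giving 44 + 36 + 16 + 44 + 9 + 21 = 170.
One more key then forces some type to 45, so 170 + 1 = 171.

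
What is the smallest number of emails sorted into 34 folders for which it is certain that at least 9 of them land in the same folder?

273

There are 34 folders acting as pigeonholes.
With 34 × 8 = 272 emails we could place exactly 8 in each, with no class reaching 9.
One more forces some class to hold 9, so 272 + 1 = 273.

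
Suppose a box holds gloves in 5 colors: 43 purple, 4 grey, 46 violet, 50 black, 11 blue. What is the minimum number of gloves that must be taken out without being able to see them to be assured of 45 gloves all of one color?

In the worst case we take at most 44 of each color, but all 43 purple, all 4 grey, and all 11 blue (fewer than 44), giving 43 + 4 + 44 + 44 + 11 = 146.
One more glove then forces some color to 45, so 146 + 1 = 147.

147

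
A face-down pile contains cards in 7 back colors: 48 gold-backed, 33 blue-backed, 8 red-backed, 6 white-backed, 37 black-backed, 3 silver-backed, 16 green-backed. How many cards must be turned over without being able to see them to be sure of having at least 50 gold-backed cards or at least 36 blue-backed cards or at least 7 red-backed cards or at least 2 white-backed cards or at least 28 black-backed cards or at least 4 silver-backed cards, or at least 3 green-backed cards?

121

The worst case stops just short of every target: all 48 gold-backed, all 33 blue-backed, 6 red-backed, 1 white-backed, 27 black-backed, 3 silver-backed, 2 green-backed — 48 + 33 + 6 + 1 + 27 + 3 + 2 = 120 cards.
One more card must push some back color to its target, so 120 + 1 = 121.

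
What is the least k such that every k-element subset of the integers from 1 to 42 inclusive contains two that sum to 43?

Partition {1, …, 42} into 21 pairs: {1,42}, {2,41}, …, {21,22}.
Choosing 21 integers — say the integers 1 through 21 — takes one from each pair and avoids the property.
Choosing 22 forces two into the same pair by pigeonhole, and those sum to 43. So 22.

22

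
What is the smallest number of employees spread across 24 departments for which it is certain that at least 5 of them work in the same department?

There are 24 departments acting as pigeonholes.
With 24 × 4 = 96 employees we could place exactly 4 in each, with no class reaching 5.
One more forces some class to hold 5, so 96 + 1 = 97.

97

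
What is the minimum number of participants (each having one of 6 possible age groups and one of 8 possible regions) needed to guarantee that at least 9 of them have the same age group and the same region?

385

There are 6 × 8 = 48 (age group, region) combinations acting as pigeonholes.
With 48 × 8 = 384 participants we could place exactly 8 in each, with no (age group, region) pair reaching 9.
One more forces some (age group, region) pair to hold 9, so 384 + 1 = 385.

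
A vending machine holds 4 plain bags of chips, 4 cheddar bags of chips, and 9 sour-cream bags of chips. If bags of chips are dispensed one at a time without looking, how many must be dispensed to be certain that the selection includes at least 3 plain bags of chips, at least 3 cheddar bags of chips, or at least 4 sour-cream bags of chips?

8

The worst case stops just short of every target: 2 plain, 2 cheddar, 3 sour-cream — 2 + 2 + 3 = 7 bags of chips.
One more bag of chips must push some flavor to its target, so 7 + 1 = 8.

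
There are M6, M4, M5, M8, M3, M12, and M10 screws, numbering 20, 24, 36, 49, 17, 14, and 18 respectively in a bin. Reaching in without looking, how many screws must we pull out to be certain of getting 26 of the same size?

In the worst case we take at most 25 of each size, but all 20 M6, all 24 M4, all 17 M3, all 14 M12, and all 18 M10 (fewer than 25), giving 20 + 24 + 25 + 25 + 17 + 14 + 18 = 143.
One more screw then forces some size to 26, so 143 + 1 = 144.

144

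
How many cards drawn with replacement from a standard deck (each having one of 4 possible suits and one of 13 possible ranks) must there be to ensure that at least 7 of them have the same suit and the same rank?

313

There are 4 × 13 = 52 (suit, rank) combinations acting as pigeonholes.
With 52 × 6 = 312 cards drawn with replacement from a standard deck we could place exactly 6 in each, with no (suit, rank) pair reaching 7.
One more forces some (suit, rank) pair to hold 7, so 312 + 1 = 313.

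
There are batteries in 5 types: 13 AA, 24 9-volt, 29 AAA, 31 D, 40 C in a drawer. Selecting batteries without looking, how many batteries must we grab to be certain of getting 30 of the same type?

125

In the worst case we take at most 29 of each type, but all 13 AA and all 24 9-volt (fewer than 29), giving 13 + 24 + 29 + 29 + 29 = 124.
One more battery then forces some type to 30, so 124 + 1 = 125.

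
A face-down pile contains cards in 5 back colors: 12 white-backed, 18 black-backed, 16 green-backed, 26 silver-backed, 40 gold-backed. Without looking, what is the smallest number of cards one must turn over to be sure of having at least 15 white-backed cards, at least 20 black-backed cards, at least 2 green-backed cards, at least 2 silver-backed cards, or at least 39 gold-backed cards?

The worst case stops just short of every target: all 12 white-backed, all 18 black-backed, 1 green-backed, 1 silver-backed, 38 gold-backed — 12 + 18 + 1 + 1 + 38 = 70 cards.
One more card must push some back color to its target, so 70 + 1 = 71.

71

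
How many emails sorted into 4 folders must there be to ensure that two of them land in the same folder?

5

There are 4 folders acting as pigeonholes.
With 4 emails we could place one in each, avoiding any repeat.
One more forces some class to hold 2, so 4 + 1 = 5.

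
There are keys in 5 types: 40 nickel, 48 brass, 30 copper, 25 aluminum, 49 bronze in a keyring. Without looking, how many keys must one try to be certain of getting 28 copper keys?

190

The worst case draws every non-copper key first: 40 + 48 + 25 + 49 = 162.
The next 28 draws are then forced to be copper, giving 162 + 28 = 190.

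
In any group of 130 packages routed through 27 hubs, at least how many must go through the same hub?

5

If each of the 27 hubs held at most 4, the total would be at most 27 × 4 = 108 < 130, a contradiction.
So at least one holds ⌈130/27⌉ = 5.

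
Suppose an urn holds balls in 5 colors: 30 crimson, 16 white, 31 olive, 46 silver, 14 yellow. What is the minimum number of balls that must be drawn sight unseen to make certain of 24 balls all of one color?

Treat the 5 colors as pigeonholes.
In the worst case we take at most 23 of each color, but all 16 white and all 14 yellow (fewer than 23), giving 23 + 16 + 23 + 23 + 14 = 99.
One more ball then forces some color to 24, so 99 + 1 = 100.

100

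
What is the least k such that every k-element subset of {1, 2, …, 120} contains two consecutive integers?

61

Partition {1, …, 120} into 60 pairs: {1,2}, {3,4}, …, {119,120}.
Choosing 60 integers — say the 60 even numbers 2, 4, …, 120 — takes one from each pair and avoids the property.
Choosing 61 forces two into the same pair by pigeonhole, and those are consecutive. So 61.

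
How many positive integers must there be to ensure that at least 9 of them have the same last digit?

81

There are 10 possible last digits acting as pigeonholes.
With 10 × 8 = 80 positive integers we could place exactly 8 in each, with no class reaching 9.
One more forces some class to hold 9, so 80 + 1 = 81.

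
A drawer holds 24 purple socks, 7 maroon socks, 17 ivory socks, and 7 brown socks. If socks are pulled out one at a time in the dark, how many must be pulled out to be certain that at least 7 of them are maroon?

To avoid maroon socks as long as possible, exhaust the other 3 colors first.
The worst case draws every non-maroon sock first: 24 + 17 + 7 = 48.
The next 7 draws are then forced to be maroon, giving 48 + 7 = 55.

55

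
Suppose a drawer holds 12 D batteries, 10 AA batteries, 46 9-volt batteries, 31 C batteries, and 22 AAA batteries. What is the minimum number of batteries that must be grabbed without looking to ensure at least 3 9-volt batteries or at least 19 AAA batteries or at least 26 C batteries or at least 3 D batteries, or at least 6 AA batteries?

Each of the 5 types has its own threshold; avoid all of them simultaneously.
The worst case stops just short of every target: 2 D, 5 AA, 2 9-volt, 25 C, 18 AAA — 2 + 5 + 2 + 25 + 18 = 52 batteries.
One more battery must push some type to its target, so 52 + 1 = 53.

53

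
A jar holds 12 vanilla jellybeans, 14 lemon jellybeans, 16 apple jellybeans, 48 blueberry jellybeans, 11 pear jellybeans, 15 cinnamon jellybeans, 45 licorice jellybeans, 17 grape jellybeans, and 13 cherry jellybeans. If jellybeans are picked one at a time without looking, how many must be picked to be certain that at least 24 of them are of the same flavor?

Treat the 9 flavors as pigeonholes.
In the worst case we take at most 23 of each flavor, but all 12 vanilla, all 14 lemon, all 16 apple, all 11 pear, all 15 cinnamon, all 17 grape, and all 13 cherry (fewer than 23), giving 12 + 14 + 16 + 23 + 11 + 15 + 23 + 17 + 13 = 144.
One more jellybean then forces some flavor to 24, so 144 + 1 = 145.

145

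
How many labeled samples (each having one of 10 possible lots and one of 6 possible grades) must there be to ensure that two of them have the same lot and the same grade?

61

There are 10 × 6 = 60 (lot, grade) combinations acting as pigeonholes.
With 60 labeled samples we could place one in each, avoiding any repeat.
One more forces some (lot, grade) pair to hold 2, so 60 + 1 = 61.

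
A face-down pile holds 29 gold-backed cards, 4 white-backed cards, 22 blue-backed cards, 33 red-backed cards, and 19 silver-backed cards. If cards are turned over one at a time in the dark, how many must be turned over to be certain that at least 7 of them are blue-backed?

92

The worst case draws every non-blue-backed card first: 29 + 4 + 33 + 19 = 85.
The next 7 draws are then forced to be blue-backed, giving 85 + 7 = 92.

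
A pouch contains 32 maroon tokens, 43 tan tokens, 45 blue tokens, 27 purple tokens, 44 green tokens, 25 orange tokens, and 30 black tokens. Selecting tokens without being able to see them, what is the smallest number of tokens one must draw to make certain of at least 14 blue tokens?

The worst case draws every non-blue token first: 32 + 43 + 27 + 44 + 25 + 30 = 201.
The next 14 draws are then forced to be blue, giving 201 + 14 = 215.

215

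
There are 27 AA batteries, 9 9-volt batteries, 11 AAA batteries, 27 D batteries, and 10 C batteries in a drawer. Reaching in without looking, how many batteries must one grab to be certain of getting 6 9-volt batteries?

To avoid 9-volt batteries as long as possible, exhaust the other 4 types first.
The worst case draws every non-9-volt battery first: 27 + 11 + 27 + 10 = 75.
The next 6 draws are then forced to be 9-volt, giving 75 + 6 = 81.

81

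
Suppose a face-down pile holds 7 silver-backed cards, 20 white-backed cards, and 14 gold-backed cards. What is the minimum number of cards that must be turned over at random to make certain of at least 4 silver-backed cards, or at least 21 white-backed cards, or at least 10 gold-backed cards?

The worst case stops just short of every target: 3 silver-backed, 20 white-backed, 9 gold-backed — 3 + 20 + 9 = 32 cards.
One more card must push some back color to its target, so 32 + 1 = 33.

33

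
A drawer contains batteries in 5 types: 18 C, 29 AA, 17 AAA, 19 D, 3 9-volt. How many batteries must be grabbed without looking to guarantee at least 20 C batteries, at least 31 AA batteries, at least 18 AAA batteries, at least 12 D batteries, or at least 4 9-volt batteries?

The worst case stops just short of every target: all 18 C, all 29 AA, 17 AAA, 11 D, 3 9-volt — 18 + 29 + 17 + 11 + 3 = 78 batteries.
One more battery must push some type to its target, so 78 + 1 = 79.

79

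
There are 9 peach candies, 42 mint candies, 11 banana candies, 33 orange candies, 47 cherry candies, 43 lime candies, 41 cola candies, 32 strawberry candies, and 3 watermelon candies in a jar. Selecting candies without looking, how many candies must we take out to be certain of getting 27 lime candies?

To avoid lime candies as long as possible, exhaust the other 8 flavors first.
The worst case draws every non-lime candy first: 9 + 42 + 11 + 33 + 47 + 41 + 32 + 3 = 218.
The next 27 draws are then forced to be lime, giving 218 + 27 = 245.

245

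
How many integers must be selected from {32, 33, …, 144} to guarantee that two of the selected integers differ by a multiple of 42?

Group the integers by remainder mod 42; there are 42 residue classes, each nonempty in this range.
Choosing one from each class (42 integers) avoids any shared remainder.
One more choice must repeat a class, so two differ by a multiple of 42. Hence 42 + 1 = 43.

43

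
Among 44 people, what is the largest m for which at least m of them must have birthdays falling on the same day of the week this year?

There are 7 days of the week, which serve as the pigeonholes.
If each of the 7 days of the week held at most 6, the total would be at most 7 × 6 = 42 < 44, a contradiction.
So at least one holds ⌈44/7⌉ = 7.

7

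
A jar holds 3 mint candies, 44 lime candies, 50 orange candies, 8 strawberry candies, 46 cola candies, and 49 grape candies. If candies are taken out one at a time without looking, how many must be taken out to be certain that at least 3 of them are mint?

200

To avoid mint candies as long as possible, exhaust the other 5 flavors first.
The worst case draws every non-mint candy first: 44 + 50 + 8 + 46 + 49 = 197.
The next 3 draws are then forced to be mint, giving 197 + 3 = 200.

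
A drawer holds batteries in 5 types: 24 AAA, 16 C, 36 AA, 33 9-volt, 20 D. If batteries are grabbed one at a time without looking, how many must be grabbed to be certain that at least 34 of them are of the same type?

In the worst case we take at most 33 of each type, but all 24 AAA, all 16 C, and all 20 D (fewer than 33), giving 24 + 16 + 33 + 33 + 20 = 126.
One more battery then forces some type to 34, so 126 + 1 = 127.

127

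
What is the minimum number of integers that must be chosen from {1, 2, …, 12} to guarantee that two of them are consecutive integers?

Partition {1, …, 12} into 6 pairs: {1,2}, {3,4}, …, {11,12}.
Choosing 6 integers — say the 6 even numbers 2, 4, …, 12 — takes one from each pair and avoids the property.
Choosing 7 forces two into the same pair by pigeonhole, and those are consecutive. So 7.

7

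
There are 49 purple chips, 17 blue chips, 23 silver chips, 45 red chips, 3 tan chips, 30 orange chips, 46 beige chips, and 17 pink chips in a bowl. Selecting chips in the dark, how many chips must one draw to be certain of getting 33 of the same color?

Treat the 8 colors as pigeonholes.
In the worst case we take at most 32 of each color, but all 17 blue, all 23 silver, all 3 tan, all 30 orange, and all 17 pink (fewer than 32), giving 32 + 17 + 23 + 32 + 3 + 30 + 32 + 17 = 186.
One more chip then forces some color to 33, so 186 + 1 = 187.

187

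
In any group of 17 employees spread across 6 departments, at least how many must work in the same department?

3

The 17 employees fall into 6 departments.
If each of the 6 departments held at most 2, the total would be at most 6 × 2 = 12 < 17, a contradiction.
So at least one holds ⌈17/6⌉ = 3.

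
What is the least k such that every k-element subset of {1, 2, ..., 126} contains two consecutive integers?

64

Partition {1, …, 126} into 63 pairs: {1,2}, {3,4}, …, {125,126}.
Choosing 63 integers — say the 63 even numbers 2, 4, …, 126 — takes one from each pair and avoids the property.
Choosing 64 forces two into the same pair by pigeonhole, and those are consecutive. So 64.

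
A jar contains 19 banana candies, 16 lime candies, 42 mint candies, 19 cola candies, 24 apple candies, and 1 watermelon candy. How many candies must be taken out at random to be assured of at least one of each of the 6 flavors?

121

The hardest flavor to obtain is watermelon: we could draw every other candy first — 121 − 1 = 120 candies — without a single watermelon one.
The next draw must be watermelon, so 120 + 1 = 121.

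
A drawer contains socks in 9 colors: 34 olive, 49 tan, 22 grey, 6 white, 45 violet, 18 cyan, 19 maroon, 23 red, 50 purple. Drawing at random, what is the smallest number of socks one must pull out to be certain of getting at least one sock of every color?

261

The hardest color to obtain is white: we could draw every other sock first — 266 − 6 = 260 socks — without a single white one.
The next draw must be white, so 260 + 1 = 261.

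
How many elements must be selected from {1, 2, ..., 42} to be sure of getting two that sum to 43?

Partition {1, …, 42} into 21 pairs: {1,42}, {2,41}, …, {21,22}.
Choosing 21 integers — say the integers 1 through 21 — takes one from each pair and avoids the property.
Choosing 22 forces two into the same pair by pigeonhole, and those sum to 43. So 22.

22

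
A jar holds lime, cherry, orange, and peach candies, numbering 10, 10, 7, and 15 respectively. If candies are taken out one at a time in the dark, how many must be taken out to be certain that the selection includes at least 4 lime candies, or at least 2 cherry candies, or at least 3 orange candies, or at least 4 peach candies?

10

Each of the 4 flavors has its own threshold; avoid all of them simultaneously.
The worst case stops just short of every target: 3 lime, 1 cherry, 2 orange, 3 peach — 3 + 1 + 2 + 3 = 9 candies.
One more candy must push some flavor to its target, so 9 + 1 = 10.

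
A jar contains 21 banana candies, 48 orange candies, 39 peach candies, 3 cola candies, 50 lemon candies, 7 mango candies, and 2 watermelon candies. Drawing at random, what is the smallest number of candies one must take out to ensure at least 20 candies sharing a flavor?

Treat the 7 flavors as pigeonholes.
In the worst case we take at most 19 of each flavor, but all 3 cola, all 7 mango, and all 2 watermelon (fewer than 19), giving 19 + 19 + 19 + 3 + 19 + 7 + 2 = 88.
One more candy then forces some flavor to 20, so 88 + 1 = 89.

89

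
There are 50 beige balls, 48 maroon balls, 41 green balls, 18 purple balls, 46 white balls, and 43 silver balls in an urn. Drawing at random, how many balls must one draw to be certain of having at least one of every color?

The hardest color to obtain is purple: we could draw every other ball first — 246 − 18 = 228 balls — without a single purple one.
The next draw must be purple, so 228 + 1 = 229.

229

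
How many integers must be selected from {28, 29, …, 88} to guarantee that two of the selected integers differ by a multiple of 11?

12

Use the pigeonhole principle on residue classes: group the integers by remainder mod 11; there are 11 residue classes, each nonempty in this range.
Choosing one from each class (11 integers) avoids any shared remainder.
One more choice must repeat a class, so two differ by a multiple of 11. Hence 11 + 1 = 12.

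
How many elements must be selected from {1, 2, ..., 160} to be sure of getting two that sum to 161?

81

Partition {1, …, 160} into 80 pairs: {1,160}, {2,159}, …, {80,81}.
Choosing 80 integers — say the integers 1 through 80 — takes one from each pair and avoids the property.
Choosing 81 forces two into the same pair by pigeonhole, and those sum to 161. So 81.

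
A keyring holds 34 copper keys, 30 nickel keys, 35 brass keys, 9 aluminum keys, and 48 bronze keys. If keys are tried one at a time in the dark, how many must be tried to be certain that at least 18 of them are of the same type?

78

In the worst case we take at most 17 of each type, but all 9 aluminum (fewer than 17), giving 17 + 17 + 17 + 9 + 17 = 77.
One more key then forces some type to 18, so 77 + 1 = 78.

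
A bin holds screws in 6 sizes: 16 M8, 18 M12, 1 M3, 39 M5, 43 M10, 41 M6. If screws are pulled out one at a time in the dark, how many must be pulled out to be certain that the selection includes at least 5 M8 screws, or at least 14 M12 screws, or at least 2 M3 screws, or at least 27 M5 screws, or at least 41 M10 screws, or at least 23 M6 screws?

The worst case stops just short of every target: 4 M8, 13 M12, 1 M3, 26 M5, 40 M10, 22 M6 — 4 + 13 + 1 + 26 + 40 + 22 = 106 screws.
One more screw must push some size to its target, so 106 + 1 = 107.

107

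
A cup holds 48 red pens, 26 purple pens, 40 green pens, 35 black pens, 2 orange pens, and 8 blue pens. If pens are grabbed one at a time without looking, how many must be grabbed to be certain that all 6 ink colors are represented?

158

The hardest ink color to obtain is orange: we could draw every other pen first — 159 − 2 = 157 pens — without a single orange one.
The next draw must be orange, so 157 + 1 = 158.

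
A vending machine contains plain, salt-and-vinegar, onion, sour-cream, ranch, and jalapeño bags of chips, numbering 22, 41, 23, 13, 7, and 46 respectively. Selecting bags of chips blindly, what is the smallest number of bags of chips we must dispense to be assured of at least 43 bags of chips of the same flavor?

In the worst case we take at most 42 of each flavor, but all 22 plain, all 41 salt-and-vinegar, all 23 onion, all 13 sour-cream, and all 7 ranch (fewer than 42), giving 22 + 41 + 23 + 13 + 7 + 42 = 148.
One more bag of chips then forces some flavor to 43, so 148 + 1 = 149.

149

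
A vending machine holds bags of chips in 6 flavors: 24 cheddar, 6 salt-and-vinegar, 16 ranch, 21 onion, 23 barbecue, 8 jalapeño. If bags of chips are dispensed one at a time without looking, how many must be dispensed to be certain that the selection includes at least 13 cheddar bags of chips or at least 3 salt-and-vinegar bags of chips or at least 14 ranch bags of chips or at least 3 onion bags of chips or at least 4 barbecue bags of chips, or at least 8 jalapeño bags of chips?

40

The worst case stops just short of every target: 12 cheddar, 2 salt-and-vinegar, 13 ranch, 2 onion, 3 barbecue, 7 jalapeño — 12 + 2 + 13 + 2 + 3 + 7 = 39 bags of chips.
One more bag of chips must push some flavor to its target, so 39 + 1 = 40.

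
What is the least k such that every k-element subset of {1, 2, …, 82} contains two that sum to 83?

42

Partition {1, …, 82} into 41 pairs: {1,82}, {2,81}, …, {41,42}.
Choosing 41 integers — say the integers 1 through 41 — takes one from each pair and avoids the property.
Choosing 42 forces two into the same pair by pigeonhole, and those sum to 83. So 42.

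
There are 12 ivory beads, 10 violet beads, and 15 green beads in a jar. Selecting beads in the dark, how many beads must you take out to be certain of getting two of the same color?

Treat the 3 colors as pigeonholes.
The worst case takes 1 bead of each color without reaching 2 of any: 3 × 1 = 3.
The next bead must bring some color to 2, so 3 + 1 = 4.

4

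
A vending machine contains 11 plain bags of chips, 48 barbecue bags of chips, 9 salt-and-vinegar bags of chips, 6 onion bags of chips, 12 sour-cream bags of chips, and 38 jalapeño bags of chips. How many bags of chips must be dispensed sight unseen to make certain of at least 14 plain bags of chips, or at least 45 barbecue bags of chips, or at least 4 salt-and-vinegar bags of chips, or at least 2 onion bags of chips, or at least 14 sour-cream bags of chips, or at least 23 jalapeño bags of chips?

Each of the 6 flavors has its own threshold; avoid all of them simultaneously.
The worst case stops just short of every target: all 11 plain, 44 barbecue, 3 salt-and-vinegar, 1 onion, all 12 sour-cream, 22 jalapeño — 11 + 44 + 3 + 1 + 12 + 22 = 93 bags of chips.
One more bag of chips must push some flavor to its target, so 93 + 1 = 94.

94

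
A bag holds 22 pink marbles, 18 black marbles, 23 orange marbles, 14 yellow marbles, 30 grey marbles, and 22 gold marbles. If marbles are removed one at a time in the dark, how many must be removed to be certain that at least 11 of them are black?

122

To avoid black marbles as long as possible, exhaust the other 5 colors first.
The worst case draws every non-black marble first: 22 + 23 + 14 + 30 + 22 = 111.
The next 11 draws are then forced to be black, giving 111 + 11 = 122.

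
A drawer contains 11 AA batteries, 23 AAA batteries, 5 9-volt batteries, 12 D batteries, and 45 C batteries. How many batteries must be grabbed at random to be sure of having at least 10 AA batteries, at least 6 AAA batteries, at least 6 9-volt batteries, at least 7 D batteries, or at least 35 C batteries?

The worst case stops just short of every target: 9 AA, 5 AAA, 5 9-volt, 6 D, 34 C — 9 + 5 + 5 + 6 + 34 = 59 batteries.
One more battery must push some type to its target, so 59 + 1 = 60.

60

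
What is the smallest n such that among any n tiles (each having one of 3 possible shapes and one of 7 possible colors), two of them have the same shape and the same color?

22

There are 3 × 7 = 21 (shape, color) combinations acting as pigeonholes.
With 21 tiles we could place one in each, avoiding any repeat.
One more forces some (shape, color) pair to hold 2, so 21 + 1 = 22.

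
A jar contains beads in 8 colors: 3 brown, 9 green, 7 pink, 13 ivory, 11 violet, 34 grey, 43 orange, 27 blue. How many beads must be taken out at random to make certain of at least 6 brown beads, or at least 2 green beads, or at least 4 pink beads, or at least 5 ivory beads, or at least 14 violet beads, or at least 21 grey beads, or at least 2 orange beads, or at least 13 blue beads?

56

Each of the 8 colors has its own threshold; avoid all of them simultaneously.
The worst case stops just short of every target: all 3 brown, 1 green, 3 pink, 4 ivory, all 11 violet, 20 grey, 1 orange, 12 blue — 3 + 1 + 3 + 4 + 11 + 20 + 1 + 12 = 55 beads.
One more bead must push some color to its target, so 55 + 1 = 56.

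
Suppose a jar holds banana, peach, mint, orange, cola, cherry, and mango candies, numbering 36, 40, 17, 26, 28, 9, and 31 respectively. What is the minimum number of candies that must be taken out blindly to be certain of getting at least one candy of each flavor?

The hardest flavor to obtain is cherry: we could draw every other candy first — 187 − 9 = 178 candies — without a single cherry one.
The next draw must be cherry, so 178 + 1 = 179.

179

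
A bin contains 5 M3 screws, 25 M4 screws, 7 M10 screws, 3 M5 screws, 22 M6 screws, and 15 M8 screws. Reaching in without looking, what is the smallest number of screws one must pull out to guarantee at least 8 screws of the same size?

In the worst case we take at most 7 of each size, but all 5 M3 and all 3 M5 (fewer than 7), giving 5 + 7 + 7 + 3 + 7 + 7 = 36.
One more screw then forces some size to 8, so 36 + 1 = 37.

37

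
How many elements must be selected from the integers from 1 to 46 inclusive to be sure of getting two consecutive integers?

24

Partition {1, …, 46} into 23 pairs: {1,2}, {3,4}, …, {45,46}.
Choosing 23 integers — say the 23 even numbers 2, 4, …, 46 — takes one from each pair and avoids the property.
Choosing 24 forces two into the same pair by pigeonhole, and those are consecutive. So 24.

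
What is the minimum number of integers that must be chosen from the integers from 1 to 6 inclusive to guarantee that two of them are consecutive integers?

Partition {1, …, 6} into 3 pairs: {1,2}, {3,4}, …, {5,6}.
Choosing 3 integers — say the 3 even numbers 2, 4, …, 6 — takes one from each pair and avoids the property.
Choosing 4 forces two into the same pair by pigeonhole, and those are consecutive. So 4.

4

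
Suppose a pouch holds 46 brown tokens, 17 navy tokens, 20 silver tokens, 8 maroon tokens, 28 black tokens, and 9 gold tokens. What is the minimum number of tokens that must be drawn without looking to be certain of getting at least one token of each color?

The hardest color to obtain is maroon: we could draw every other token first — 128 − 8 = 120 tokens — without a single maroon one.
The next draw must be maroon, so 120 + 1 = 121.

121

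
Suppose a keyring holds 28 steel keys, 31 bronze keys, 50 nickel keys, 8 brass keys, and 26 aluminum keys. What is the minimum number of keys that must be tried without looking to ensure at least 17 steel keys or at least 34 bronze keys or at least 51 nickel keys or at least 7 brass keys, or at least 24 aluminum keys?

The worst case stops just short of every target: 16 steel, all 31 bronze, 50 nickel, 6 brass, 23 aluminum — 16 + 31 + 50 + 6 + 23 = 126 keys.
One more key must push some type to its target, so 126 + 1 = 127.

127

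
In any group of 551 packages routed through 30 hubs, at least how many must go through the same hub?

The 551 packages fall into 30 hubs.
If each of the 30 hubs held at most 18, the total would be at most 30 × 18 = 540 < 551, a contradiction.
So at least one holds ⌈551/30⌉ = 19.

19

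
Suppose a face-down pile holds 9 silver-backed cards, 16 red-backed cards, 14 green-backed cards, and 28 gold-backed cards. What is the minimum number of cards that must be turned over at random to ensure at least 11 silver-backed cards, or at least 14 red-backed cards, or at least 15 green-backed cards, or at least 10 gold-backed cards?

46

The worst case stops just short of every target: all 9 silver-backed, 13 red-backed, 14 green-backed, 9 gold-backed — 9 + 13 + 14 + 9 = 45 cards.
One more card must push some back color to its target, so 45 + 1 = 46.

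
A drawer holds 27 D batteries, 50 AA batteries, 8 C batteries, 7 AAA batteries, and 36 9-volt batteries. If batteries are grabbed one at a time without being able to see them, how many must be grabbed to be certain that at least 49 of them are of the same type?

127

Treat the 5 types as pigeonholes.
In the worst case we take at most 48 of each type, but all 27 D, all 8 C, all 7 AAA, and all 36 9-volt (fewer than 48), giving 27 + 48 + 8 + 7 + 36 = 126.
One more battery then forces some type to 49, so 126 + 1 = 127.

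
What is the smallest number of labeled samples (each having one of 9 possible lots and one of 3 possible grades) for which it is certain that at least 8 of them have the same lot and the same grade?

There are 9 × 3 = 27 (lot, grade) combinations acting as pigeonholes.
With 27 × 7 = 189 labeled samples we could place exactly 7 in each, with no (lot, grade) pair reaching 8.
One more forces some (lot, grade) pair to hold 8, so 189 + 1 = 190.

190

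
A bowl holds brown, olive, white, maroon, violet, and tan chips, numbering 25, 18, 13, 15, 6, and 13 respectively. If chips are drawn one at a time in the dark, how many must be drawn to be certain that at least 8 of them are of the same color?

Treat the 6 colors as pigeonholes.
In the worst case we take at most 7 of each color, but all 6 violet (fewer than 7), giving 7 + 7 + 7 + 7 + 6 + 7 = 41.
One more chip then forces some color to 8, so 41 + 1 = 42.

42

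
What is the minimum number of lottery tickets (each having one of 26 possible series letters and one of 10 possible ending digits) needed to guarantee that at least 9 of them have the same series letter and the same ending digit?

There are 26 × 10 = 260 (series letter, ending digit) combinations acting as pigeonholes.
With 260 × 8 = 2080 lottery tickets we could place exactly 8 in each, with no (series letter, ending digit) pair reaching 9.
One more forces some (series letter, ending digit) pair to hold 9, so 2080 + 1 = 2081.

2081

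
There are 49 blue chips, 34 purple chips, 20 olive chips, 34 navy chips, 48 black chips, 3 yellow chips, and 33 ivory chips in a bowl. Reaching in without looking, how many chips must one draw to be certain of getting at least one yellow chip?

219

The worst case draws every non-yellow chip first: 49 + 34 + 20 + 34 + 48 + 33 = 218.
The next draw is then forced to be yellow, giving 218 + 1 = 219.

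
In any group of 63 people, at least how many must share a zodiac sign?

6

The 63 people fall into 12 zodiac signs.
If each of the 12 zodiac signs held at most 5, the total would be at most 12 × 5 = 60 < 63, a contradiction.
So at least one holds ⌈63/12⌉ = 6.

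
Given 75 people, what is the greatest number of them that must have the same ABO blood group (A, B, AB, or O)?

The 75 people fall into 4 ABO blood groups.
If each of the 4 ABO blood groups held at most 18, the total would be at most 4 × 18 = 72 < 75, a contradiction.
So at least one holds ⌈75/4⌉ = 19.

19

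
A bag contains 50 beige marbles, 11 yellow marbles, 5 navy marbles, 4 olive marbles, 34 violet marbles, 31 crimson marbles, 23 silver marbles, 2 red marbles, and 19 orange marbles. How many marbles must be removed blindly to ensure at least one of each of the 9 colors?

The hardest color to obtain is red: we could draw every other marble first — 179 − 2 = 177 marbles — without a single red one.
The next draw must be red, so 177 + 1 = 178.

178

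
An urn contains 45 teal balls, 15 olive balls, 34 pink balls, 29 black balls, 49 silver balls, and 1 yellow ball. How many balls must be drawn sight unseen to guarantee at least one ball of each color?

173

The hardest color to obtain is yellow: we could draw every other ball first — 173 − 1 = 172 balls — without a single yellow one.
The next draw must be yellow, so 172 + 1 = 173.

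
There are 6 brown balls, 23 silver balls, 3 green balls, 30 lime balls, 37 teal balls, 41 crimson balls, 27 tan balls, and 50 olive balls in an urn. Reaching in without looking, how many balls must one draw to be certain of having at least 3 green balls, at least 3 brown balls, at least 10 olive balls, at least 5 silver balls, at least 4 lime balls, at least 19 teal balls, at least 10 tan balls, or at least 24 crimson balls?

71

Each of the 8 colors has its own threshold; avoid all of them simultaneously.
The worst case stops just short of every target: 2 brown, 4 silver, 2 green, 3 lime, 18 teal, 23 crimson, 9 tan, 9 olive — 2 + 4 + 2 + 3 + 18 + 23 + 9 + 9 = 70 balls.
One more ball must push some color to its target, so 70 + 1 = 71.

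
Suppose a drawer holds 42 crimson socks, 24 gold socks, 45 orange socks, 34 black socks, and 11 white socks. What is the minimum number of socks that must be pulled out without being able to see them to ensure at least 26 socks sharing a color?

In the worst case we take at most 25 of each color, but all 24 gold and all 11 white (fewer than 25), giving 25 + 24 + 25 + 25 + 11 = 110.
One more sock then forces some color to 26, so 110 + 1 = 111.

111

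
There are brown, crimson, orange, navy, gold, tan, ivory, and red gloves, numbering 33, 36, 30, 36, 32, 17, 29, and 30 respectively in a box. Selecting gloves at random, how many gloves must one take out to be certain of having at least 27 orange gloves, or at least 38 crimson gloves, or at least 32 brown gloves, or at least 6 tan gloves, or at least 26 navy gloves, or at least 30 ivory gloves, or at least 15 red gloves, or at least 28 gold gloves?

The worst case stops just short of every target: 31 brown, all 36 crimson, 26 orange, 25 navy, 27 gold, 5 tan, 29 ivory, 14 red — 31 + 36 + 26 + 25 + 27 + 5 + 29 + 14 = 193 gloves.
One more glove must push some color to its target, so 193 + 1 = 194.

194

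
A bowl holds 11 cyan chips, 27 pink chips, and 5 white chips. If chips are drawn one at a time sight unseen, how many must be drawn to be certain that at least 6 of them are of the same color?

The worst case takes 5 chips of each color without reaching 6 of any: 3 × 5 = 15.
The next chip must bring some color to 6, so 15 + 1 = 16.

16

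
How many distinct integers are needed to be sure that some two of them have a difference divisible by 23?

Two integers differ by a multiple of 23 exactly when they share a remainder mod 23.
There are 23 residue classes mod 23, so 23 integers can all lie in distinct classes.
One more integer must repeat a residue, giving a difference divisible by 23. So n = 23 + 1 = 24.

24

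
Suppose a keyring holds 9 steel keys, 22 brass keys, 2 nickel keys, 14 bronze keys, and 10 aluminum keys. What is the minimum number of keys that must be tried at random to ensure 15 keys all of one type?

50

In the worst case we take at most 14 of each type, but all 9 steel, all 2 nickel, and all 10 aluminum (fewer than 14), giving 9 + 14 + 2 + 14 + 10 = 49.
One more key then forces some type to 15, so 49 + 1 = 50.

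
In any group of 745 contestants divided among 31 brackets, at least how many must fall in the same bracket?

If each of the 31 brackets held at most 24, the total would be at most 31 × 24 = 744 < 745, a contradiction.
So at least one holds ⌈745/31⌉ = 25.

25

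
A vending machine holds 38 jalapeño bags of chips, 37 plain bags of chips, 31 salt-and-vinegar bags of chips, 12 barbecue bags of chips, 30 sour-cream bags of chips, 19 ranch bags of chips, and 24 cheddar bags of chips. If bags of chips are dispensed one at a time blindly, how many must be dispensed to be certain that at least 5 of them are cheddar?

172

To avoid cheddar bags of chips as long as possible, exhaust the other 6 flavors first.
The worst case draws every non-cheddar bag of chips first: 38 + 37 + 31 + 12 + 30 + 19 = 167.
The next 5 draws are then forced to be cheddar, giving 167 + 5 = 172.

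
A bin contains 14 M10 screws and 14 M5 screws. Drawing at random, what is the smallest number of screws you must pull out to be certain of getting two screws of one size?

Treat the 2 sizes as pigeonholes.
The worst case takes 1 screw of each size without reaching 2 of any: 2 × 1 = 2.
The next screw must bring some size to 2, so 2 + 1 = 3.

3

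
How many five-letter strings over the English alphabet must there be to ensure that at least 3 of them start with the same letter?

53

There are 26 possible first letters acting as pigeonholes.
With 26 × 2 = 52 five-letter strings over the English alphabet we could place exactly 2 in each, with no class reaching 3.
One more forces some class to hold 3, so 52 + 1 = 53.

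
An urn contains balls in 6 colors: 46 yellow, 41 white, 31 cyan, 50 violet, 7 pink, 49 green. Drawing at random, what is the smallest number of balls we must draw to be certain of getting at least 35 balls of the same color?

In the worst case we take at most 34 of each color, but all 31 cyan and all 7 pink (fewer than 34), giving 34 + 34 + 31 + 34 + 7 + 34 = 174.
One more ball then forces some color to 35, so 174 + 1 = 175.

175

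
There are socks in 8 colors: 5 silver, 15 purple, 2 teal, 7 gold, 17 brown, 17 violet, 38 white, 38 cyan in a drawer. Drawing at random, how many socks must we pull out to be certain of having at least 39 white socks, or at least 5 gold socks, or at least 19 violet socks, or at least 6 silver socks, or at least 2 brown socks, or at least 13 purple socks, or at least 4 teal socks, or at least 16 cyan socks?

95

The worst case stops just short of every target: 5 silver, 12 purple, all 2 teal, 4 gold, 1 brown, all 17 violet, 38 white, 15 cyan — 5 + 12 + 2 + 4 + 1 + 17 + 38 + 15 = 94 socks.
One more sock must push some color to its target, so 94 + 1 = 95.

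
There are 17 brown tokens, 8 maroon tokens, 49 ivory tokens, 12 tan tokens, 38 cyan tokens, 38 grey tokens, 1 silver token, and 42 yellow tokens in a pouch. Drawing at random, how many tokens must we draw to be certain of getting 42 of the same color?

197

In the worst case we take at most 41 of each color, but all 17 brown, all 8 maroon, all 12 tan, all 38 cyan, all 38 grey, and all 1 silver (fewer than 41), giving 17 + 8 + 41 + 12 + 38 + 38 + 1 + 41 = 196.
One more token then forces some color to 42, so 196 + 1 = 197.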